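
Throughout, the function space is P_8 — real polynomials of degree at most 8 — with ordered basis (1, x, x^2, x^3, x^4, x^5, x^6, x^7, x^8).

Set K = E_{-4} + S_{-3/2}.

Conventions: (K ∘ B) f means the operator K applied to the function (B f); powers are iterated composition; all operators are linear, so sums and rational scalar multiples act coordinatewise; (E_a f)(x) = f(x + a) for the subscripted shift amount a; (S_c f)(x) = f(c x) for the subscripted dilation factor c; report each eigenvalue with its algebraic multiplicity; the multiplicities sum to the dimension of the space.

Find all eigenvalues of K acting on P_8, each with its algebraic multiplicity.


λ = -2059/128 (multiplicity 1), λ = -211/32 (multiplicity 1), λ = -19/8 (multiplicity 1), λ = -1/2 (multiplicity 1), λ = 2 (multiplicity 1), λ = 13/4 (multiplicity 1), λ = 97/16 (multiplicity 1), λ = 793/64 (multiplicity 1), λ = 6817/256 (multiplicity 1)

image of 1: 2
image of x: -(1/2)x - 4
image of x^2: (13/4)x^2 - 8x + 16
image of x^3: -(19/8)x^3 - 12x^2 + 48x - 64
image of x^4: (97/16)x^4 - 16x^3 + 96x^2 - 256x + 256
image of x^5: -(211/32)x^5 - 20x^4 + 160x^3 - 640x^2 + 1280x - 1024
image of x^6: (793/64)x^6 - 24x^5 + 240x^4 - 1280x^3 + 3840x^2 - 6144x + 4096
image of x^7: -(2059/128)x^7 - 28x^6 + 336x^5 - 2240x^4 + 8960x^3 - 21504x^2 + 28672x - 16384
image of x^8: (6817/256)x^8 - 32x^7 + 448x^6 - 3584x^5 + 17920x^4 - 57344x^3 + 114688x^2 - 131072x + 65536
the matrix is upper triangular; its diagonal is (2, -1/2, 13/4, -19/8, 97/16, -211/32, 793/64, -2059/128, 6817/256)
for a triangular matrix the eigenvalues are the diagonal entries, with algebraic multiplicity their repetition count


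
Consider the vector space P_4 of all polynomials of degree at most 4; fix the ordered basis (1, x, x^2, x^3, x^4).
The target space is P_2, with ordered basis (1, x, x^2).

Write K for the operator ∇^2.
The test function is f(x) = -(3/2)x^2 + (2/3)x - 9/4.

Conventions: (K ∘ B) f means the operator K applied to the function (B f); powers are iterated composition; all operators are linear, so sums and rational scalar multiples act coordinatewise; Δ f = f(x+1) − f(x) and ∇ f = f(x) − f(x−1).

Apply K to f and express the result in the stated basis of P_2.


∇ f = -3x + 13/6
∇ ∇ f = -3

the result is g(x) = -3


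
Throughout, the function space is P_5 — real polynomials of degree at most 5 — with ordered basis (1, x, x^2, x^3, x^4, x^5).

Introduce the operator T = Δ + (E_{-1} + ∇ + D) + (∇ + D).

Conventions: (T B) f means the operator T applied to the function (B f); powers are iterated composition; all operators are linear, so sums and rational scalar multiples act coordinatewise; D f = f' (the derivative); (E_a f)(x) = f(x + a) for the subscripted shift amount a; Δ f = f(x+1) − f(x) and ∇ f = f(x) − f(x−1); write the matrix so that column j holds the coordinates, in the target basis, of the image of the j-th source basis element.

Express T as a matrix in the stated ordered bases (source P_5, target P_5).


image of 1: 1
image of x: x + 4
image of x^2: x^2 + 8x
image of x^3: x^3 + 12x^2 + 2
image of x^4: x^4 + 16x^3 + 8x
image of x^5: x^5 + 20x^4 + 20x^2 + 2
each image's coordinates form column j of the matrix

the matrix is [[1, 4, 0, 2, 0, 2]; [0, 1, 8, 0, 8, 0]; [0, 0, 1, 12, 0, 20]; [0, 0, 0, 1, 16, 0]; [0, 0, 0, 0, 1, 20]; [0, 0, 0, 0, 0, 1]] (rows listed top to bottom)


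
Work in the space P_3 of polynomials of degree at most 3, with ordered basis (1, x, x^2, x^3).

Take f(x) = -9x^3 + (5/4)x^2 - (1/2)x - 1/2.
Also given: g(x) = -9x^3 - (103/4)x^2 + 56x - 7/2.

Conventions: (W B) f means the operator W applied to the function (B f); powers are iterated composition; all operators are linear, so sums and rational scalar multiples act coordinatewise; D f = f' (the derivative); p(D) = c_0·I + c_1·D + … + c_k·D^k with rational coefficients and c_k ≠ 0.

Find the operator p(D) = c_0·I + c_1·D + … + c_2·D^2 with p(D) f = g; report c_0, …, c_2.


c_0 = 1, c_1 = 1, c_2 = -1

D^0 f = -9x^3 + (5/4)x^2 - (1/2)x - 1/2
D^1 f = -27x^2 + (5/2)x - 1/2
D^2 f = -54x + 5/2
matching coefficients of g against c_0 f + c_1 Df + … from the top degree down determines the c_i
solution: c_0 = 1, c_1 = 1, c_2 = -1


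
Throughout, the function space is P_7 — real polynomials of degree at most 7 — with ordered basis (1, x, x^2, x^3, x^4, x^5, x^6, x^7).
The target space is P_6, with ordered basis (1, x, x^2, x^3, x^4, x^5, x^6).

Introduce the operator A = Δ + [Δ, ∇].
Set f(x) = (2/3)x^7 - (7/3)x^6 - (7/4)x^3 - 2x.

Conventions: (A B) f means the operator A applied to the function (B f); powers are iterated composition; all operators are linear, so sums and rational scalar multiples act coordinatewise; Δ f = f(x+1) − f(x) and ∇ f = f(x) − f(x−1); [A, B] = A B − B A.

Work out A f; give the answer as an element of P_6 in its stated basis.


Δ f = (14/3)x^6 - (35/3)x^4 - (70/3)x^3 - (105/4)x^2 - (175/12)x - 65/12
∇ f = (14/3)x^6 - 28x^5 + (175/3)x^4 - 70x^3 + (175/4)x^2 - (161/12)x - 3/4
Δ ∇ f = 28x^5 - 70x^4 + (140/3)x^3 - 70x^2 - (7/6)x - 14/3
Δ f = (14/3)x^6 - (35/3)x^4 - (70/3)x^3 - (105/4)x^2 - (175/12)x - 65/12
∇ Δ f = 28x^5 - 70x^4 + (140/3)x^3 - 70x^2 - (7/6)x - 14/3
[Δ, ∇] f = 0
(Δ + [Δ, ∇]) f = (14/3)x^6 - (35/3)x^4 - (70/3)x^3 - (105/4)x^2 - (175/12)x - 65/12

the image equals g(x) = (14/3)x^6 - (35/3)x^4 - (70/3)x^3 - (105/4)x^2 - (175/12)x - 65/12


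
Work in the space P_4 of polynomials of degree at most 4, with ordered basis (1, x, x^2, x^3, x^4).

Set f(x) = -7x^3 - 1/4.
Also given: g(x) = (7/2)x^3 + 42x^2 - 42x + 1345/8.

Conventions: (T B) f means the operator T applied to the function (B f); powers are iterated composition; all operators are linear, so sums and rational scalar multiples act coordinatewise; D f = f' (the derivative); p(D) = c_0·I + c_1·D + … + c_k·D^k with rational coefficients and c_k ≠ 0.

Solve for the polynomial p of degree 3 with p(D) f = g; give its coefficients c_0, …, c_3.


D^0 f = -7x^3 - 1/4
D^1 f = -21x^2
D^2 f = -42x
D^3 f = -42
matching coefficients of g against c_0 f + c_1 Df + … from the top degree down determines the c_i
solution: c_0 = -1/2, c_1 = -2, c_2 = 1, c_3 = -4

c_0 = -1/2, c_1 = -2, c_2 = 1, c_3 = -4


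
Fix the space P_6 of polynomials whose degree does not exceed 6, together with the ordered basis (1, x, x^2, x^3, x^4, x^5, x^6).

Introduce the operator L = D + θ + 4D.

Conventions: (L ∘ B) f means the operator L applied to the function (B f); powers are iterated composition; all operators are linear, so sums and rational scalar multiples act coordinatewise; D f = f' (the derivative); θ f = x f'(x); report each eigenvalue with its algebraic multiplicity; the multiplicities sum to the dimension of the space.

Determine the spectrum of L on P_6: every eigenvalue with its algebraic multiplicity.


image of 1: 0
image of x: x + 5
image of x^2: 2x^2 + 10x
image of x^3: 3x^3 + 15x^2
image of x^4: 4x^4 + 20x^3
image of x^5: 5x^5 + 25x^4
image of x^6: 6x^6 + 30x^5
the matrix is upper triangular; its diagonal is (0, 1, 2, 3, 4, 5, 6)
for a triangular matrix the eigenvalues are the diagonal entries, with algebraic multiplicity their repetition count

λ = 0 (multiplicity 1), λ = 1 (multiplicity 1), λ = 2 (multiplicity 1), λ = 3 (multiplicity 1), λ = 4 (multiplicity 1), λ = 5 (multiplicity 1), λ = 6 (multiplicity 1)


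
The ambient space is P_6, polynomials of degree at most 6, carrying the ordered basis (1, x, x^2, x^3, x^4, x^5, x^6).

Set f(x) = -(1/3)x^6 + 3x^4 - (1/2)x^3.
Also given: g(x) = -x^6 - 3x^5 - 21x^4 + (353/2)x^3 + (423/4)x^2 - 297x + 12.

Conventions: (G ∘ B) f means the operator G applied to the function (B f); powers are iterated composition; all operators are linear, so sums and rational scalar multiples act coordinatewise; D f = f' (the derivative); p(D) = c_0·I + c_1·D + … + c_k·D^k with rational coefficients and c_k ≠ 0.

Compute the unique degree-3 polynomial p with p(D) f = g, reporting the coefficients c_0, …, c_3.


c_0 = 3, c_1 = 3/2, c_2 = 3, c_3 = -4

D^0 f = -(1/3)x^6 + 3x^4 - (1/2)x^3
D^1 f = -2x^5 + 12x^3 - (3/2)x^2
D^2 f = -10x^4 + 36x^2 - 3x
D^3 f = -40x^3 + 72x - 3
matching coefficients of g against c_0 f + c_1 Df + … from the top degree down determines the c_i
solution: c_0 = 3, c_1 = 3/2, c_2 = 3, c_3 = -4


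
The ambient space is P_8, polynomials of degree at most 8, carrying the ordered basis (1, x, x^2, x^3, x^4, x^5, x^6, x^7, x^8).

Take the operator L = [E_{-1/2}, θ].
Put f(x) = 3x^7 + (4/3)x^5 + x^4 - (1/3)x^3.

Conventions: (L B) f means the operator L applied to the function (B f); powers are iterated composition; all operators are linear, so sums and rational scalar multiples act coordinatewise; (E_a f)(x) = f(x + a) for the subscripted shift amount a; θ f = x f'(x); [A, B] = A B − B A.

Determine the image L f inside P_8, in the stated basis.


the result is g(x) = -(21/2)x^6 + (63/2)x^5 - (1025/24)x^4 + (371/12)x^3 - (363/32)x^2 + (157/96)x + 1/384

θ f = 21x^7 + (20/3)x^5 + 4x^4 - x^3
E_{-1/2} θ f = 21x^7 - (147/2)x^6 + (1403/12)x^5 - (2509/24)x^4 + (2573/48)x^3 - (1403/96)x^2 + (313/192)x + 1/384
E_{-1/2} f = 3x^7 - (21/2)x^6 + (205/12)x^5 - (371/24)x^4 + (121/16)x^3 - (157/96)x^2 - (1/192)x + 5/128
θ E_{-1/2} f = 21x^7 - 63x^6 + (1025/12)x^5 - (371/6)x^4 + (363/16)x^3 - (157/48)x^2 - (1/192)x
[E_{-1/2}, θ] f = -(21/2)x^6 + (63/2)x^5 - (1025/24)x^4 + (371/12)x^3 - (363/32)x^2 + (157/96)x + 1/384


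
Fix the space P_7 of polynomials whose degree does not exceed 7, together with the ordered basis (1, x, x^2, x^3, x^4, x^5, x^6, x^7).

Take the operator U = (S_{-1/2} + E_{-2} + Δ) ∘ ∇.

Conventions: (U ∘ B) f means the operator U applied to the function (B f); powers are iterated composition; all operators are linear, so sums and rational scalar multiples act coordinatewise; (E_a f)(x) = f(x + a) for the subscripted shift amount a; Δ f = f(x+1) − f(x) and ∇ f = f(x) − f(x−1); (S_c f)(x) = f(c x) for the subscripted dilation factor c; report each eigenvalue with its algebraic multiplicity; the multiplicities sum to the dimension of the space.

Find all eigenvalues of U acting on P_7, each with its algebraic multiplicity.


λ = 0 (multiplicity 8)

image of 1: 0
image of x: 2
image of x^2: x - 4
image of x^3: (15/4)x^2 - (15/2)x + 20
image of x^4: (7/2)x^3 - (39/2)x^2 + 74x - 64
image of x^5: (85/16)x^4 - (115/4)x^3 + (385/2)x^2 - (625/2)x + 212
image of x^6: (93/16)x^5 - (735/16)x^4 + (755/2)x^3 - (3795/4)x^2 + 1263x - 664
image of x^7: (455/64)x^6 - (1995/32)x^5 + (10675/16)x^4 - (17605/8)x^3 + (17745/4)x^2 - (9275/2)x + 2060
the matrix is upper triangular; its diagonal is (0, 0, 0, 0, 0, 0, 0, 0)
for a triangular matrix the eigenvalues are the diagonal entries, with algebraic multiplicity their repetition count


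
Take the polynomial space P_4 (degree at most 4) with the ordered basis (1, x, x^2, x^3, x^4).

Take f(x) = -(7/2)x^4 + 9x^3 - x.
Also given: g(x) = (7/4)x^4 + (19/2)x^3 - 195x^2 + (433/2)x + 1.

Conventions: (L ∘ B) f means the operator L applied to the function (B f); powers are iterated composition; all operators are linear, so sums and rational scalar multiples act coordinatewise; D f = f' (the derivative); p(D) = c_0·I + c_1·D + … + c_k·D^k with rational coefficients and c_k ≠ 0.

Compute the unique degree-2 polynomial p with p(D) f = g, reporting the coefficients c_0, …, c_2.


D^0 f = -(7/2)x^4 + 9x^3 - x
D^1 f = -14x^3 + 27x^2 - 1
D^2 f = -42x^2 + 54x
matching coefficients of g against c_0 f + c_1 Df + … from the top degree down determines the c_i
solution: c_0 = -1/2, c_1 = -1, c_2 = 4

c_0 = -1/2, c_1 = -1, c_2 = 4


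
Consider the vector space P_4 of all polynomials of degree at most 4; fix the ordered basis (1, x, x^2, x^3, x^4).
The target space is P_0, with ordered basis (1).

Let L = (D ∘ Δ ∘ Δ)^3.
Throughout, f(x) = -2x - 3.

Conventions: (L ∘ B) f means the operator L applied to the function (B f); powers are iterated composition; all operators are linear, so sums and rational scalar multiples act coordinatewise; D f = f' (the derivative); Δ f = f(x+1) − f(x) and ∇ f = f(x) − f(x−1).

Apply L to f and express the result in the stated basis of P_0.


g(x) = 0

Δ f = -2
Δ Δ f = 0
D Δ Δ f = 0
Δ (D ∘ Δ ∘ Δ) f = 0
Δ Δ (D ∘ Δ ∘ Δ) f = 0
D Δ Δ (D ∘ Δ ∘ Δ) f = 0
Δ (D ∘ Δ ∘ Δ) (D ∘ Δ ∘ Δ) f = 0
Δ Δ (D ∘ Δ ∘ Δ) (D ∘ Δ ∘ Δ) f = 0
D Δ Δ (D ∘ Δ ∘ Δ) (D ∘ Δ ∘ Δ) f = 0


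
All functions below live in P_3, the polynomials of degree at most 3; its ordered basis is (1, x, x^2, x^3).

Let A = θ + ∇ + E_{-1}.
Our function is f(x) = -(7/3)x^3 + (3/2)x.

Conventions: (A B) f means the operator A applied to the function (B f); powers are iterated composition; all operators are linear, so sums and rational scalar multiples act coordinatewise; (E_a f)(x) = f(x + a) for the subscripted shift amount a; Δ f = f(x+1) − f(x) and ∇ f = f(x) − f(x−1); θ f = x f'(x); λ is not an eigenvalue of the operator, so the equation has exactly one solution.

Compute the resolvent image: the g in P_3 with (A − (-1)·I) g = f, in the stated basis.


g(x) = -(7/15)x^3 + (1/2)x

write g with unknown coordinates in the stated basis and equate coefficients in (A − (-1)·I) g = f
solving from the highest basis element down gives g = -(7/15)x^3 + (1/2)x
check: A g = -(28/15)x^3 + x
so A g − (-1)·g = -(7/3)x^3 + (3/2)x = f ✓


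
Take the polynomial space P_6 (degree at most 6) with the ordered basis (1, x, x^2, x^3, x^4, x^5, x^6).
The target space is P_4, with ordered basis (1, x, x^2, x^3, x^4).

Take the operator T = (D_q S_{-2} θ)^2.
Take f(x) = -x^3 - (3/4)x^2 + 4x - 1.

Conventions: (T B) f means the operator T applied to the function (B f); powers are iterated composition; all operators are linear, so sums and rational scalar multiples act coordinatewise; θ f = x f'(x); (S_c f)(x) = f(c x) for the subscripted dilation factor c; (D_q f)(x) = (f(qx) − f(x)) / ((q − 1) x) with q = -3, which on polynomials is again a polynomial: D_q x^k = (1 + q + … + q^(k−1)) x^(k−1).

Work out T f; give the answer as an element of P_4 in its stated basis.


g(x) = -2688x - 24

θ f = -3x^3 - (3/2)x^2 + 4x
S_{-2} θ f = 24x^3 - 6x^2 - 8x
D_q S_{-2} θ f = 168x^2 + 12x - 8
θ (D_q S_{-2} θ) f = 336x^2 + 12x
S_{-2} θ (D_q S_{-2} θ) f = 1344x^2 - 24x
D_q S_{-2} θ (D_q S_{-2} θ) f = -2688x - 24


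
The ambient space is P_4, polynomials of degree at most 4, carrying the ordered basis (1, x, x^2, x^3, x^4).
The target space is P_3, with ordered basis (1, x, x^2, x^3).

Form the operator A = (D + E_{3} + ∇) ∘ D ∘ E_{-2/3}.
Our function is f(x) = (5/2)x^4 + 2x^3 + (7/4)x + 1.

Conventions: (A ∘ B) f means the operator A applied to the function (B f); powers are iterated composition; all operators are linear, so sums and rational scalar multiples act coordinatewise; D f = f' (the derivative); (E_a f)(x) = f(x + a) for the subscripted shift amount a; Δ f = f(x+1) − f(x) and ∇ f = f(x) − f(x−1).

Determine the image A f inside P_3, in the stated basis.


the image equals g(x) = 10x^3 + 136x^2 + (316/3)x + 21181/108

E_{-2/3} f = (5/2)x^4 - (14/3)x^3 + (8/3)x^2 + (157/108)x - 43/162
D E_{-2/3} f = 10x^3 - 14x^2 + (16/3)x + 157/108
D D E_{-2/3} f = 30x^2 - 28x + 16/3
E_{3} D E_{-2/3} f = 10x^3 + 76x^2 + (574/3)x + 17437/108
∇ D E_{-2/3} f = 30x^2 - 58x + 88/3
(D + E_{3} + ∇) D E_{-2/3} f = 10x^3 + 136x^2 + (316/3)x + 21181/108


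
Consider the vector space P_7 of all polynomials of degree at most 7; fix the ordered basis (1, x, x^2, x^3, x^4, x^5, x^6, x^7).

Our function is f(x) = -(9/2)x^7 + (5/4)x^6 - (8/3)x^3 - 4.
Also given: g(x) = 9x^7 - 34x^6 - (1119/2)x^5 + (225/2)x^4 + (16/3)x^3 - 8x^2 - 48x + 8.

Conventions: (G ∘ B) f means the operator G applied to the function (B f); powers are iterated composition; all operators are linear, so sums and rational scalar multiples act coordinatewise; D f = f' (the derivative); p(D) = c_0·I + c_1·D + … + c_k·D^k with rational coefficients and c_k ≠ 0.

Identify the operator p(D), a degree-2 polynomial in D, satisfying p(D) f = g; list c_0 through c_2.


D^0 f = -(9/2)x^7 + (5/4)x^6 - (8/3)x^3 - 4
D^1 f = -(63/2)x^6 + (15/2)x^5 - 8x^2
D^2 f = -189x^5 + (75/2)x^4 - 16x
matching coefficients of g against c_0 f + c_1 Df + … from the top degree down determines the c_i
solution: c_0 = -2, c_1 = 1, c_2 = 3

p(D) = -2·I + D + 3·D^2, i.e. c_0 = -2, c_1 = 1, c_2 = 3


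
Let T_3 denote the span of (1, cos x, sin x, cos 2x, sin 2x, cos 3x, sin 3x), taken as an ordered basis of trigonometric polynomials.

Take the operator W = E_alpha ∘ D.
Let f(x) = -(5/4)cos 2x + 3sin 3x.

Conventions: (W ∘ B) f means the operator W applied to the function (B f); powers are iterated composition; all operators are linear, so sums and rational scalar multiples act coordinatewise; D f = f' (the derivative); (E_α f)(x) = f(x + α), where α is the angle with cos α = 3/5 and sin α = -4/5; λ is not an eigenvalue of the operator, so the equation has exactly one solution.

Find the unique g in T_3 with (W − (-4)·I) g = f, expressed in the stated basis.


the image equals g(x) = -(185/884)cos 2x + (35/1768)sin 2x + (1053/4181)cos 3x + (1896/4181)sin 3x

write g with unknown coordinates in the stated basis and equate coefficients in (W − (-4)·I) g = f
solving from the highest basis element down gives g = -(185/884)cos 2x + (35/1768)sin 2x + (1053/4181)cos 3x + (1896/4181)sin 3x
check: W g = -(365/884)cos 2x - (35/442)sin 2x - (4212/4181)cos 3x + (4959/4181)sin 3x
so W g − (-4)·g = -(5/4)cos 2x + 3sin 3x = f ✓


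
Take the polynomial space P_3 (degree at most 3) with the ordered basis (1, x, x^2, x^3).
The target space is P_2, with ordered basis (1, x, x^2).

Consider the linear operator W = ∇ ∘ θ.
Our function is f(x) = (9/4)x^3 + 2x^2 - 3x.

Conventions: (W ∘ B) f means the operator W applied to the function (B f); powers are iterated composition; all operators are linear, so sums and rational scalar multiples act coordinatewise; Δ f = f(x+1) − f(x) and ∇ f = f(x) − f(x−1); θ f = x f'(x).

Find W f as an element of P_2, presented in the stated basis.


θ f = (27/4)x^3 + 4x^2 - 3x
∇ θ f = (81/4)x^2 - (49/4)x - 1/4

the image equals g(x) = (81/4)x^2 - (49/4)x - 1/4


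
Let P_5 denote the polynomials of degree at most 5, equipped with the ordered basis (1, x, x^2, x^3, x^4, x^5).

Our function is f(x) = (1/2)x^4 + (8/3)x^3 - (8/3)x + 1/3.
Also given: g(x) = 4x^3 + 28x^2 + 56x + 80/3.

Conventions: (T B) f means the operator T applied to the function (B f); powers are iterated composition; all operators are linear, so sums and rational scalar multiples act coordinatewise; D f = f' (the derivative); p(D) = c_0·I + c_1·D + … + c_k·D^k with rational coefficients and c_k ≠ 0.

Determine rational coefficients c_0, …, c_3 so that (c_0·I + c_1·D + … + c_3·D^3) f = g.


c_0 = 0, c_1 = 2, c_2 = 2, c_3 = 2

D^0 f = (1/2)x^4 + (8/3)x^3 - (8/3)x + 1/3
D^1 f = 2x^3 + 8x^2 - 8/3
D^2 f = 6x^2 + 16x
D^3 f = 12x + 16
matching coefficients of g against c_0 f + c_1 Df + … from the top degree down determines the c_i
solution: c_0 = 0, c_1 = 2, c_2 = 2, c_3 = 2


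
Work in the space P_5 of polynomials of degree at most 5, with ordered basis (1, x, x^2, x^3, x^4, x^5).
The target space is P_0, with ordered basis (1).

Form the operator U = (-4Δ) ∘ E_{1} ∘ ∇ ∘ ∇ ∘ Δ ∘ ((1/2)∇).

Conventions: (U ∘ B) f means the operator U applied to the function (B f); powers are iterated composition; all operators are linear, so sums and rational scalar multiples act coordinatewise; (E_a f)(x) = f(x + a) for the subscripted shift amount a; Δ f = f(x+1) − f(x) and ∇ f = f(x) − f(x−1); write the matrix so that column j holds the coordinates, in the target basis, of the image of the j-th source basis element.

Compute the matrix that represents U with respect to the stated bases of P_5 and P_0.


image of 1: 0
image of x: 0
image of x^2: 0
image of x^3: 0
image of x^4: 0
image of x^5: -240
each image's coordinates form column j of the matrix

the matrix is [[0, 0, 0, 0, 0, -240]] (rows listed top to bottom)


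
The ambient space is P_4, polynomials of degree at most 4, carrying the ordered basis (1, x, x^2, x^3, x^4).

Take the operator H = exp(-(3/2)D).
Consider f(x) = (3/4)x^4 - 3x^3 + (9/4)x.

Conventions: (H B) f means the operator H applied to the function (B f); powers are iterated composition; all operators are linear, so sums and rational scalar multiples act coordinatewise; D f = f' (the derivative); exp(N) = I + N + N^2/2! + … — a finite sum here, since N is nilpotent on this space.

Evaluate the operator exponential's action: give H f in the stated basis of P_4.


the image equals g(x) = (3/4)x^4 - (15/2)x^3 + (189/8)x^2 - (225/8)x + 675/64

order-1 term: -(9/2)x^3 + (27/2)x^2 - 27/8
order-2 term: (81/8)x^2 - (81/4)x
order-3 term: -(81/8)x + 81/8
order-4 term: 243/64
the series for exp(-(3/2)D) f terminates at order 4
exp(-(3/2)D) f = (3/4)x^4 - (15/2)x^3 + (189/8)x^2 - (225/8)x + 675/64


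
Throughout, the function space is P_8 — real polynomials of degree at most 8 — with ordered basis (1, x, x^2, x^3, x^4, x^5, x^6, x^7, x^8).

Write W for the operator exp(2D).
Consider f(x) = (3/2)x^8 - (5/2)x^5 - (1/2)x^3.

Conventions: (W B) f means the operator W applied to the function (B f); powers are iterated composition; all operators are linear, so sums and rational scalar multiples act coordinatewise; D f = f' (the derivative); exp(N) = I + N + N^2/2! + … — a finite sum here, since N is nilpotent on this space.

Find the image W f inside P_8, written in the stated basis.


order-1 term: 24x^7 - 25x^4 - 3x^2
order-2 term: 168x^6 - 100x^3 - 6x
order-3 term: 672x^5 - 200x^2 - 4
order-4 term: 1680x^4 - 200x
order-5 term: 2688x^3 - 80
order-6 term: 2688x^2
order-7 term: 1536x
order-8 term: 384
the series for exp(2D) f terminates at order 8
exp(2D) f = (3/2)x^8 + 24x^7 + 168x^6 + (1339/2)x^5 + 1655x^4 + (5175/2)x^3 + 2485x^2 + 1330x + 300

g(x) = (3/2)x^8 + 24x^7 + 168x^6 + (1339/2)x^5 + 1655x^4 + (5175/2)x^3 + 2485x^2 + 1330x + 300


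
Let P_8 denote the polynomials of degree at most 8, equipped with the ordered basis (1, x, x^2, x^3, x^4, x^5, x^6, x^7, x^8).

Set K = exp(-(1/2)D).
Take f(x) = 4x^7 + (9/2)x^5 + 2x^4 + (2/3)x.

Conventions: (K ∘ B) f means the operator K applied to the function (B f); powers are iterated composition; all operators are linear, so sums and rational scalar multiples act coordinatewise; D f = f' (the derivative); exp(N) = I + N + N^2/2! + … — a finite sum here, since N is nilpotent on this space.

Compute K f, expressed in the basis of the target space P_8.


order-1 term: -14x^6 - (45/4)x^4 - 4x^3 - 1/3
order-2 term: 21x^5 + (45/4)x^3 + 3x^2
order-3 term: -(35/2)x^4 - (45/8)x^2 - x
order-4 term: (35/4)x^3 + (45/32)x + 1/8
order-5 term: -(21/8)x^2 - 9/64
order-6 term: (7/16)x
order-7 term: -1/32
the series for exp(-(1/2)D) f terminates at order 7
exp(-(1/2)D) f = 4x^7 - 14x^6 + (51/2)x^5 - (107/4)x^4 + 16x^3 - (21/4)x^2 + (145/96)x - 73/192

the image equals g(x) = 4x^7 - 14x^6 + (51/2)x^5 - (107/4)x^4 + 16x^3 - (21/4)x^2 + (145/96)x - 73/192


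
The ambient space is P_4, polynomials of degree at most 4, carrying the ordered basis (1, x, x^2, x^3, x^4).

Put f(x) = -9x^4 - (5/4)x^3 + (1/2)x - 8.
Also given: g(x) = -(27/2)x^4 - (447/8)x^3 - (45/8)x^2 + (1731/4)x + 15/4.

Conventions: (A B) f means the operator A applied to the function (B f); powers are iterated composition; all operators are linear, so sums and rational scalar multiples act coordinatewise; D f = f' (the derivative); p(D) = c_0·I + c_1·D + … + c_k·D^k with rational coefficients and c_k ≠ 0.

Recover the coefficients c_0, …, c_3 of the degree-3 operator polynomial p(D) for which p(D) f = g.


p(D) = (3/2)·I + (3/2)·D − 2·D^3, i.e. c_0 = 3/2, c_1 = 3/2, c_2 = 0, c_3 = -2

D^0 f = -9x^4 - (5/4)x^3 + (1/2)x - 8
D^1 f = -36x^3 - (15/4)x^2 + 1/2
D^2 f = -108x^2 - (15/2)x
D^3 f = -216x - 15/2
matching coefficients of g against c_0 f + c_1 Df + … from the top degree down determines the c_i
solution: c_0 = 3/2, c_1 = 3/2, c_2 = 0, c_3 = -2


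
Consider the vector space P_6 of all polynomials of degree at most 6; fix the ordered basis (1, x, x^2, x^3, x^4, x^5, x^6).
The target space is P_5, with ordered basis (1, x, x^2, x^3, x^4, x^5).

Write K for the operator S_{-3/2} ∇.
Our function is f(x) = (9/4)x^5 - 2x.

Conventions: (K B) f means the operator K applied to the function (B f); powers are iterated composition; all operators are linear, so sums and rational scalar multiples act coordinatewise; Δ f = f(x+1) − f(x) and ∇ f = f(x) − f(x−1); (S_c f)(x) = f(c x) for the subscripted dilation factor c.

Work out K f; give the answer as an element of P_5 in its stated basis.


∇ f = (45/4)x^4 - (45/2)x^3 + (45/2)x^2 - (45/4)x + 1/4
S_{-3/2} ∇ f = (3645/64)x^4 + (1215/16)x^3 + (405/8)x^2 + (135/8)x + 1/4

the result is g(x) = (3645/64)x^4 + (1215/16)x^3 + (405/8)x^2 + (135/8)x + 1/4


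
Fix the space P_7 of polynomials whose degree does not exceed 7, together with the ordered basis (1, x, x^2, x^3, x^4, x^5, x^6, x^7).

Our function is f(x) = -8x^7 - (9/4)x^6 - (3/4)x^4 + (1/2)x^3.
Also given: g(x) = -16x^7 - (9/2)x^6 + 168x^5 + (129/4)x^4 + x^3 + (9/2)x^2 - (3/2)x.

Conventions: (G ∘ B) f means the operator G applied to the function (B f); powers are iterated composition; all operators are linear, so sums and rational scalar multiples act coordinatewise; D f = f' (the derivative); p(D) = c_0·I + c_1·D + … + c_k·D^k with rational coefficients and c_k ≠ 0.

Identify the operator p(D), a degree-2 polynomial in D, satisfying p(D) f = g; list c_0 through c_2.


D^0 f = -8x^7 - (9/4)x^6 - (3/4)x^4 + (1/2)x^3
D^1 f = -56x^6 - (27/2)x^5 - 3x^3 + (3/2)x^2
D^2 f = -336x^5 - (135/2)x^4 - 9x^2 + 3x
matching coefficients of g against c_0 f + c_1 Df + … from the top degree down determines the c_i
solution: c_0 = 2, c_1 = 0, c_2 = -1/2

p(D) = 2·I − (1/2)·D^2, i.e. c_0 = 2, c_1 = 0, c_2 = -1/2


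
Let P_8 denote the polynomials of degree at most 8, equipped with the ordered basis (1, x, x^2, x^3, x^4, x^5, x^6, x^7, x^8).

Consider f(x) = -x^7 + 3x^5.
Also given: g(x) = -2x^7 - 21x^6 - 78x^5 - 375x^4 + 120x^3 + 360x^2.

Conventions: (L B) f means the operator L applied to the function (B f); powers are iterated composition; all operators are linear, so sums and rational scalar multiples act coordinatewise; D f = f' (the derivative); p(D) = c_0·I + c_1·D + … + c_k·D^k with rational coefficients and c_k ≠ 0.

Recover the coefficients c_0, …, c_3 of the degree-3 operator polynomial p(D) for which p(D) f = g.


c_0 = 2, c_1 = 3, c_2 = 2, c_3 = 2

D^0 f = -x^7 + 3x^5
D^1 f = -7x^6 + 15x^4
D^2 f = -42x^5 + 60x^3
D^3 f = -210x^4 + 180x^2
matching coefficients of g against c_0 f + c_1 Df + … from the top degree down determines the c_i
solution: c_0 = 2, c_1 = 3, c_2 = 2, c_3 = 2


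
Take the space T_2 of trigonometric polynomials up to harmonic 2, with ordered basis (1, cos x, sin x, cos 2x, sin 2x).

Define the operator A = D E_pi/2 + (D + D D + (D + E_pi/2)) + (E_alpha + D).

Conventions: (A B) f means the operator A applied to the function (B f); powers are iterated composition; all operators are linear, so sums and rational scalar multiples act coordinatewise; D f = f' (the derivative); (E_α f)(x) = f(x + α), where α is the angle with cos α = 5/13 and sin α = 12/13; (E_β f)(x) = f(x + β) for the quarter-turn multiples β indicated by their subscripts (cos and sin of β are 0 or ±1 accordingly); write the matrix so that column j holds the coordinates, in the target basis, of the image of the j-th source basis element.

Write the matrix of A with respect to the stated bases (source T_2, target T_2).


image of 1: 2
image of cos x: -(21/13)cos x - (64/13)sin x
image of sin x: (64/13)cos x - (21/13)sin x
image of cos 2x: -(964/169)cos 2x - (796/169)sin 2x
image of sin 2x: (796/169)cos 2x - (964/169)sin 2x
each image's coordinates form column j of the matrix

the matrix is [[2, 0, 0, 0, 0]; [0, -21/13, 64/13, 0, 0]; [0, -64/13, -21/13, 0, 0]; [0, 0, 0, -964/169, 796/169]; [0, 0, 0, -796/169, -964/169]] (rows listed top to bottom)


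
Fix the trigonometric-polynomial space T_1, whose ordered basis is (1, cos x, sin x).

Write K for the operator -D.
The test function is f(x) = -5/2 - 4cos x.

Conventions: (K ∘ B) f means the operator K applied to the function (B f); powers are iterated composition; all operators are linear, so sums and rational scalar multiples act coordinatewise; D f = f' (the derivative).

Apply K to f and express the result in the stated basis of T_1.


g(x) = -4sin x

D f = 4sin x
(-D) f = -4sin x


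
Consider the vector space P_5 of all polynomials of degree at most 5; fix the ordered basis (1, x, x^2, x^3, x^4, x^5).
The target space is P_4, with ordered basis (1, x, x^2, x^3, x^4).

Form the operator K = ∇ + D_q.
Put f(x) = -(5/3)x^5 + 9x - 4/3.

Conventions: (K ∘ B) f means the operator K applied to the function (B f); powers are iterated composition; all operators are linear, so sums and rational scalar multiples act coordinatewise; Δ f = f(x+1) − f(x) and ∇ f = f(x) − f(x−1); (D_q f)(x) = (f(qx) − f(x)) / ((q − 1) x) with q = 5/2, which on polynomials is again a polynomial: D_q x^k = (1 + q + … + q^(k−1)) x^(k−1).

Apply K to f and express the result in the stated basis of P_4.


∇ f = -(25/3)x^4 + (50/3)x^3 - (50/3)x^2 + (25/3)x + 22/3
D_q f = -(5155/48)x^4 + 9
(∇ + D_q) f = -(5555/48)x^4 + (50/3)x^3 - (50/3)x^2 + (25/3)x + 49/3

g(x) = -(5555/48)x^4 + (50/3)x^3 - (50/3)x^2 + (25/3)x + 49/3


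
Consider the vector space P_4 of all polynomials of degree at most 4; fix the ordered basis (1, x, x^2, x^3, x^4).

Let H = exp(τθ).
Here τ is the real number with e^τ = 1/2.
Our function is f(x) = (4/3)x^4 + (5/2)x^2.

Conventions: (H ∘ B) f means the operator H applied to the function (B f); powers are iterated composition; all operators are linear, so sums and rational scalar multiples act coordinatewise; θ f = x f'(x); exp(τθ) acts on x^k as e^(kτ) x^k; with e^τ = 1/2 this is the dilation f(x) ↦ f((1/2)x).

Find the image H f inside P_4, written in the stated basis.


the image equals g(x) = (1/12)x^4 + (5/8)x^2

exp(τθ) x^k = e^(kτ) x^k; with e^τ = 1/2 this sends x^k to (1/2)^k x^k
x^2 ↦ 1/4 x^2
x^4 ↦ 1/16 x^4
applying this coordinatewise to f: exp(τθ) f = (1/12)x^4 + (5/8)x^2


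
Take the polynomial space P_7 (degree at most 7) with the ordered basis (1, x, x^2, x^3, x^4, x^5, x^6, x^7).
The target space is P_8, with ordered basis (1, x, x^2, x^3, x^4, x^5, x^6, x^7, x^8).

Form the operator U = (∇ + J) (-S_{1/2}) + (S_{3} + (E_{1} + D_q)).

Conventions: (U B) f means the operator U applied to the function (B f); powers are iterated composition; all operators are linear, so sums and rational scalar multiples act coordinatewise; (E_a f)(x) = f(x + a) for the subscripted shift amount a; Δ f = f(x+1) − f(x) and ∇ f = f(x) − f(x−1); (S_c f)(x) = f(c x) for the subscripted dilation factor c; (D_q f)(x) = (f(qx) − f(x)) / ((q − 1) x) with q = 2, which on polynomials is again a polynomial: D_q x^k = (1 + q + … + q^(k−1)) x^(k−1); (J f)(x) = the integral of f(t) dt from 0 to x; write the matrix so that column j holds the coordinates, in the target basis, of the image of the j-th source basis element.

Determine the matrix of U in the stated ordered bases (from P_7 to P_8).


image of 1: -x + 2
image of x: -(1/4)x^2 + 4x + 3/2
image of x^2: -(1/12)x^3 + 10x^2 + (9/2)x + 5/4
image of x^3: -(1/32)x^4 + 28x^3 + (77/8)x^2 + (27/8)x + 7/8
image of x^4: -(1/80)x^5 + 82x^4 + (75/4)x^3 + (51/8)x^2 + (15/4)x + 17/16
image of x^5: -(1/192)x^6 + 244x^5 + (1147/32)x^4 + (165/16)x^3 + (155/16)x^2 + (165/32)x + 31/32
image of x^6: -(1/448)x^7 + 730x^6 + (2205/32)x^5 + (975/64)x^4 + (315/16)x^3 + (975/64)x^2 + (189/32)x + 65/64
image of x^7: -(1/1024)x^8 + 2188x^7 + (17145/128)x^6 + (2709/128)x^5 + (4445/128)x^4 + (4515/128)x^3 + (2667/128)x^2 + (903/128)x + 127/128
each image's coordinates form column j of the matrix

the matrix is [[2, 3/2, 5/4, 7/8, 17/16, 31/32, 65/64, 127/128]; [-1, 4, 9/2, 27/8, 15/4, 165/32, 189/32, 903/128]; [0, -1/4, 10, 77/8, 51/8, 155/16, 975/64, 2667/128]; [0, 0, -1/12, 28, 75/4, 165/16, 315/16, 4515/128]; [0, 0, 0, -1/32, 82, 1147/32, 975/64, 4445/128]; [0, 0, 0, 0, -1/80, 244, 2205/32, 2709/128]; [0, 0, 0, 0, 0, -1/192, 730, 17145/128]; [0, 0, 0, 0, 0, 0, -1/448, 2188]; [0, 0, 0, 0, 0, 0, 0, -1/1024]] (rows listed top to bottom)


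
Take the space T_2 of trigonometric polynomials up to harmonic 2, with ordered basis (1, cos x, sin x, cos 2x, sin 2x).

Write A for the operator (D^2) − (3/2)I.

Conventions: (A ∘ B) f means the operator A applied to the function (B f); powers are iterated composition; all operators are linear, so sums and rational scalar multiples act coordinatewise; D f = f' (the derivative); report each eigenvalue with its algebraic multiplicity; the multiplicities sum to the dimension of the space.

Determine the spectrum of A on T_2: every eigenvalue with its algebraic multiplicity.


λ = -11/2 (multiplicity 2), λ = -5/2 (multiplicity 2), λ = -3/2 (multiplicity 1)

image of 1: -3/2
image of cos x: -(5/2)cos x
image of sin x: -(5/2)sin x
image of cos 2x: -(11/2)cos 2x
image of sin 2x: -(11/2)sin 2x
the matrix is diagonal; its diagonal is (-3/2, -5/2, -5/2, -11/2, -11/2)
for a triangular matrix the eigenvalues are the diagonal entries, with algebraic multiplicity their repetition count


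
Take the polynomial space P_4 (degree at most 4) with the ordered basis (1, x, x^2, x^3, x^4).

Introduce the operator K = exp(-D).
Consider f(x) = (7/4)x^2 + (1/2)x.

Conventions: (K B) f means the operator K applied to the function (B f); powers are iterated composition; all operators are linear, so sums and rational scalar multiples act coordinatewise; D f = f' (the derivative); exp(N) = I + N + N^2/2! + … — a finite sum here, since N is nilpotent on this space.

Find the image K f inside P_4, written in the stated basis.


the image equals g(x) = (7/4)x^2 - 3x + 5/4

order-1 term: -(7/2)x - 1/2
order-2 term: 7/4
the series for exp(-D) f terminates at order 2
exp(-D) f = (7/4)x^2 - 3x + 5/4


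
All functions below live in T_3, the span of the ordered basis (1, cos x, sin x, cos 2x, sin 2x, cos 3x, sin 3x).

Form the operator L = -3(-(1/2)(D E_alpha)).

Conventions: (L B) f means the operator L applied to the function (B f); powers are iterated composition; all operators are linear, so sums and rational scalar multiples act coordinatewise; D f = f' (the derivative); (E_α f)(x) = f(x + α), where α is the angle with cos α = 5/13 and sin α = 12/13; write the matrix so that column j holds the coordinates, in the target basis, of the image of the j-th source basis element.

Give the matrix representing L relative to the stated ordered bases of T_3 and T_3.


image of 1: 0
image of cos x: -(18/13)cos x - (15/26)sin x
image of sin x: (15/26)cos x - (18/13)sin x
image of cos 2x: -(360/169)cos 2x + (357/169)sin 2x
image of sin 2x: -(357/169)cos 2x - (360/169)sin 2x
image of cos 3x: (3726/2197)cos 3x + (18315/4394)sin 3x
image of sin 3x: -(18315/4394)cos 3x + (3726/2197)sin 3x
each image's coordinates form column j of the matrix

the matrix is [[0, 0, 0, 0, 0, 0, 0]; [0, -18/13, 15/26, 0, 0, 0, 0]; [0, -15/26, -18/13, 0, 0, 0, 0]; [0, 0, 0, -360/169, -357/169, 0, 0]; [0, 0, 0, 357/169, -360/169, 0, 0]; [0, 0, 0, 0, 0, 3726/2197, -18315/4394]; [0, 0, 0, 0, 0, 18315/4394, 3726/2197]] (rows listed top to bottom)


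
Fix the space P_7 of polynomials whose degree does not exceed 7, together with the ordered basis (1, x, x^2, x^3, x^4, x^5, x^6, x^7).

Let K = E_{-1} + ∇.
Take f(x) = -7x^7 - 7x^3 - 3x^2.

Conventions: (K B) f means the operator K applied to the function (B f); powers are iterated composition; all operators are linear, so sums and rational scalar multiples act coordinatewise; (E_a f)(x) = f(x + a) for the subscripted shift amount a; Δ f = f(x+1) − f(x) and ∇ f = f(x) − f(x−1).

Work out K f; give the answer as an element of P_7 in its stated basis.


the result is g(x) = -7x^7 - 7x^3 - 3x^2

E_{-1} f = -7x^7 + 49x^6 - 147x^5 + 245x^4 - 252x^3 + 165x^2 - 64x + 11
∇ f = -49x^6 + 147x^5 - 245x^4 + 245x^3 - 168x^2 + 64x - 11
(E_{-1} + ∇) f = -7x^7 - 7x^3 - 3x^2


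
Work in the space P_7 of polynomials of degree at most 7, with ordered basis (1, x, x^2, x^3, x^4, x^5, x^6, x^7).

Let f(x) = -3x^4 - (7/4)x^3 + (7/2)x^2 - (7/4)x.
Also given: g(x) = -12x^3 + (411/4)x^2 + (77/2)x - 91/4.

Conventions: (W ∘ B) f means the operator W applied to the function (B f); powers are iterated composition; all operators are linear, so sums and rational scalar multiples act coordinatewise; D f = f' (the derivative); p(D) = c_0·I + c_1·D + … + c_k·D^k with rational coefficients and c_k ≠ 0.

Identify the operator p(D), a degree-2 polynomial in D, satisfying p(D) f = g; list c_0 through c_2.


D^0 f = -3x^4 - (7/4)x^3 + (7/2)x^2 - (7/4)x
D^1 f = -12x^3 - (21/4)x^2 + 7x - 7/4
D^2 f = -36x^2 - (21/2)x + 7
matching coefficients of g against c_0 f + c_1 Df + … from the top degree down determines the c_i
solution: c_0 = 0, c_1 = 1, c_2 = -3

c_0 = 0, c_1 = 1, c_2 = -3


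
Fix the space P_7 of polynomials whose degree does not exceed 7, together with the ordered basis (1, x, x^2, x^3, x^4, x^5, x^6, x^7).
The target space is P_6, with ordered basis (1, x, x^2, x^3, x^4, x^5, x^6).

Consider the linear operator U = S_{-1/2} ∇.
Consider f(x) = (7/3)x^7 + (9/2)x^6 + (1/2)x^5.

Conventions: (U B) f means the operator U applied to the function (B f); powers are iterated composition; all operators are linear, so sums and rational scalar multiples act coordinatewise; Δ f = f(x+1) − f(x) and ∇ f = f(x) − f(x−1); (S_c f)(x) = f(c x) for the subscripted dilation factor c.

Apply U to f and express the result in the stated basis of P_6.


∇ f = (49/3)x^6 - 22x^5 + (50/3)x^4 + (10/3)x^3 - (27/2)x^2 + (49/6)x - 5/3
S_{-1/2} ∇ f = (49/192)x^6 + (11/16)x^5 + (25/24)x^4 - (5/12)x^3 - (27/8)x^2 - (49/12)x - 5/3

the result is g(x) = (49/192)x^6 + (11/16)x^5 + (25/24)x^4 - (5/12)x^3 - (27/8)x^2 - (49/12)x - 5/3


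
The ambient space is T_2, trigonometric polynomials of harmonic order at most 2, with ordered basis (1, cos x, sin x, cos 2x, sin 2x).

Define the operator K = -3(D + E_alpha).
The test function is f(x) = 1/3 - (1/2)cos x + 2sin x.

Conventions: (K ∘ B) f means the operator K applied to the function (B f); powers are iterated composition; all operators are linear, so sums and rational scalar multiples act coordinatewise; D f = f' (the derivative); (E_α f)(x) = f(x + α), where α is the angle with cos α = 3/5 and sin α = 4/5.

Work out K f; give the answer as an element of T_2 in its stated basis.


the result is g(x) = -1 - (99/10)cos x - (63/10)sin x

D f = 2cos x + (1/2)sin x
E_alpha f = 1/3 + (13/10)cos x + (8/5)sin x
(D + E_alpha) f = 1/3 + (33/10)cos x + (21/10)sin x
(-3(D + E_alpha)) f = -1 - (99/10)cos x - (63/10)sin x


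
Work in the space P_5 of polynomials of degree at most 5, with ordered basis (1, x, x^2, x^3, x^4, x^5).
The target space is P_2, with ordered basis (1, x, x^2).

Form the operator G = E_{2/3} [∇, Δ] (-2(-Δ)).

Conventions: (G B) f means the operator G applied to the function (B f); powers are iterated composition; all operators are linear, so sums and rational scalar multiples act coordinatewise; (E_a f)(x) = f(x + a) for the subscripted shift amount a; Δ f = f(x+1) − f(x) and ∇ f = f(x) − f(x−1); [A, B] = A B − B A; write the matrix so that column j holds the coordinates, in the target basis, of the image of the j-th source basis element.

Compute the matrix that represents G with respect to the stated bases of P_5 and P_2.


image of 1: 0
image of x: 0
image of x^2: 0
image of x^3: 0
image of x^4: 0
image of x^5: 0
each image's coordinates form column j of the matrix

the matrix is [[0, 0, 0, 0, 0, 0]; [0, 0, 0, 0, 0, 0]; [0, 0, 0, 0, 0, 0]] (rows listed top to bottom)
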